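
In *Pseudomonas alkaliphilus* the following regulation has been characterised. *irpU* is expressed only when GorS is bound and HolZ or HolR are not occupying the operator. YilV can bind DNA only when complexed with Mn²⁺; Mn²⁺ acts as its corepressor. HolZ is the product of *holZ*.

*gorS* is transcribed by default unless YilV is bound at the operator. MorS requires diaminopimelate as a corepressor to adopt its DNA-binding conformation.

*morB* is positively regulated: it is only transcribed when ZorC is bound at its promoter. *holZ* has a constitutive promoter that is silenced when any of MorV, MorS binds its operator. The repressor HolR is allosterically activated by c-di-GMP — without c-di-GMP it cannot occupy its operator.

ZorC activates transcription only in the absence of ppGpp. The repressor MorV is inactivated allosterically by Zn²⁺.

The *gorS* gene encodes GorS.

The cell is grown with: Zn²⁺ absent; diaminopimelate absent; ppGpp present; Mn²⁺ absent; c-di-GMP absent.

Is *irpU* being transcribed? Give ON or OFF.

Zn²⁺ is absent, so MorV is active.
Diaminopimelate is absent, so MorS is inactive.
With repressor MorV bound, *holZ* is not transcribed.
So HolZ is not produced.
c-di-GMP is absent, so HolR is inactive.
Mn²⁺ is absent, so YilV is inactive.
With no repressor bound, *gorS* is transcribed.
So GorS is produced and active.
No repressor is bound and GorS is active, so *irpU* is transcribed.

ON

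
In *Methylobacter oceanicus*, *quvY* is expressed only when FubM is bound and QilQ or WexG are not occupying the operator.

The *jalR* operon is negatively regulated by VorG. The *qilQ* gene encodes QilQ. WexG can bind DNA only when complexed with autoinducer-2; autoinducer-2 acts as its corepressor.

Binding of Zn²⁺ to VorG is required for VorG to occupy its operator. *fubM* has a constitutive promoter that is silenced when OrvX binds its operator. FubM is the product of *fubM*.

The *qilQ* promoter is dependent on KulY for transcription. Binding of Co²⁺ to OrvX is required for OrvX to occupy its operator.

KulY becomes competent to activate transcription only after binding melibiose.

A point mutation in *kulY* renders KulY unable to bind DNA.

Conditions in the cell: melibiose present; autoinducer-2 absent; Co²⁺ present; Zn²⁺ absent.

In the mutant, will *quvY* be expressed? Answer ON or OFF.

KulY is non-functional in this strain, so it has no effect.
Required activator KulY is absent, so *qilQ* is not transcribed.
So QilQ is not produced.
Autoinducer-2 is absent, so WexG is inactive.
Co²⁺ is present, so OrvX is active.
With repressor OrvX bound, *fubM* is not transcribed.
So FubM is not produced.
Required activator FubM is absent, so *quvY* is not transcribed.

OFF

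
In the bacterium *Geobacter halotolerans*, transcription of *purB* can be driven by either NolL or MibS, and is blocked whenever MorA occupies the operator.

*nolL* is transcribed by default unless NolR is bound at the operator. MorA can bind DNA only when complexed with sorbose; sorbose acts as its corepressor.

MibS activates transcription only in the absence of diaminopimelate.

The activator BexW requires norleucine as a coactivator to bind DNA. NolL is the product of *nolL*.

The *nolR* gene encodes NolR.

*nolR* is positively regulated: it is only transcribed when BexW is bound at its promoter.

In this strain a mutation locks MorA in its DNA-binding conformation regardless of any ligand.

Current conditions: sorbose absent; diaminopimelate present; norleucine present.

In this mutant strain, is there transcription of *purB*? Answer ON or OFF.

MorA is constitutively active in this strain.
Norleucine is present, so BexW is active.
No repressor is bound and BexW is active, so *nolR* is transcribed.
So NolR is produced and active.
With repressor NolR bound, *nolL* is not transcribed.
So NolL is not produced.
Diaminopimelate is present, so MibS is inactive.
With repressor MorA bound, *purB* is not transcribed.

OFF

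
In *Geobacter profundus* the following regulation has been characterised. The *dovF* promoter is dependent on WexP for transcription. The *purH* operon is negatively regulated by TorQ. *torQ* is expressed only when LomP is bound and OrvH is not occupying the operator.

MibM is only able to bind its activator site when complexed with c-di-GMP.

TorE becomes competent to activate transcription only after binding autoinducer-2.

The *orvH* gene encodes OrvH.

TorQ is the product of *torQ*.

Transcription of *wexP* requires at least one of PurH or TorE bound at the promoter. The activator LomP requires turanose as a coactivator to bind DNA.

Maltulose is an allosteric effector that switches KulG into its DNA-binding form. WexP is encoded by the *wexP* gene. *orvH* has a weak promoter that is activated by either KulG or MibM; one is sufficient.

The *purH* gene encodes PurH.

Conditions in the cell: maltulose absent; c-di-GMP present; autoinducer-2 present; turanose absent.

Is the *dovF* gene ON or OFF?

ON

Maltulose is absent, so KulG is inactive.
c-di-GMP is present, so MibM is active.
Activator MibM is present, so *orvH* is transcribed.
So OrvH is produced and active.
Turanose is absent, so LomP is inactive.
With repressor OrvH bound, *torQ* is not transcribed.
So TorQ is not produced.
With no repressor bound, *purH* is transcribed.
So PurH is produced and active.
Autoinducer-2 is present, so TorE is active.
Activator PurH is present, so *wexP* is transcribed.
So WexP is produced and active.
No repressor is bound and WexP is active, so *dovF* is transcribed.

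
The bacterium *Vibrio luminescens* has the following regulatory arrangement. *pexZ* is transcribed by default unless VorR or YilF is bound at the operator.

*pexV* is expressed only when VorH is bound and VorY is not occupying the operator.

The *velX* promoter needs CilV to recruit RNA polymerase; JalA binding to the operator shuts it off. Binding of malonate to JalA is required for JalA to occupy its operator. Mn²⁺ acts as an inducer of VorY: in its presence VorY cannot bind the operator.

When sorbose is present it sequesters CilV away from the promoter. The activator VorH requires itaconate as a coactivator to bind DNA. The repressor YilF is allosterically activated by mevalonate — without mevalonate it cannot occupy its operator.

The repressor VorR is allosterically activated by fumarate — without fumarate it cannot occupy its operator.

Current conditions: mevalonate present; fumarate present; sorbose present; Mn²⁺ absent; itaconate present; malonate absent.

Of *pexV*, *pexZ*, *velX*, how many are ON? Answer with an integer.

0

Mn²⁺ is absent, so VorY is active.
Itaconate is present, so VorH is active.
With repressor VorY bound, *pexV* is not transcribed.
→ *pexV* is OFF.
Fumarate is present, so VorR is active.
Mevalonate is present, so YilF is active.
With repressor VorR bound, *pexZ* is not transcribed.
→ *pexZ* is OFF.
Sorbose is present, so CilV is inactive.
Malonate is absent, so JalA is inactive.
Required activator CilV is absent, so *velX* is not transcribed.
→ *velX* is OFF.
0 of the 3 genes are transcribed.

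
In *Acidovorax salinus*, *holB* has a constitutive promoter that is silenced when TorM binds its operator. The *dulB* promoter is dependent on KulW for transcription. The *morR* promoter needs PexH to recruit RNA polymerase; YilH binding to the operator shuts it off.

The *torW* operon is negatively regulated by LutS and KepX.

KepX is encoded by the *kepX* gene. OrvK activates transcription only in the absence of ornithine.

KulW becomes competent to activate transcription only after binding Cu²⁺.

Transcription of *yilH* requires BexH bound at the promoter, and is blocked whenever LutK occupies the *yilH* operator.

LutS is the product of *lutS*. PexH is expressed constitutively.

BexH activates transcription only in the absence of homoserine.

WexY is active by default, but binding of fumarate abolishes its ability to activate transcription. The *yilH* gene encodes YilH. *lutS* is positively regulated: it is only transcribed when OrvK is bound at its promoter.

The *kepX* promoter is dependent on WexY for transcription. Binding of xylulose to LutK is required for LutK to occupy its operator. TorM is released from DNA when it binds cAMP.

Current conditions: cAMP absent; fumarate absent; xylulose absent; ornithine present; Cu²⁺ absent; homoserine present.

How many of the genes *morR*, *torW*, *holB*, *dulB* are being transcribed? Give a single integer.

PexH is produced constitutively and is active.
Homoserine is present, so BexH is inactive.
Xylulose is absent, so LutK is inactive.
Required activator BexH is absent, so *yilH* is not transcribed.
So YilH is not produced.
No repressor is bound and PexH is active, so *morR* is transcribed.
→ *morR* is ON.
Ornithine is present, so OrvK is inactive.
Required activator OrvK is absent, so *lutS* is not transcribed.
So LutS is not produced.
Fumarate is absent, so WexY is active.
No repressor is bound and WexY is active, so *kepX* is transcribed.
So KepX is produced and active.
With repressor KepX bound, *torW* is not transcribed.
→ *torW* is OFF.
cAMP is absent, so TorM is active.
With repressor TorM bound, *holB* is not transcribed.
→ *holB* is OFF.
Cu²⁺ is absent, so KulW is inactive.
Required activator KulW is absent, so *dulB* is not transcribed.
→ *dulB* is OFF.
1 of the 4 genes is transcribed.

1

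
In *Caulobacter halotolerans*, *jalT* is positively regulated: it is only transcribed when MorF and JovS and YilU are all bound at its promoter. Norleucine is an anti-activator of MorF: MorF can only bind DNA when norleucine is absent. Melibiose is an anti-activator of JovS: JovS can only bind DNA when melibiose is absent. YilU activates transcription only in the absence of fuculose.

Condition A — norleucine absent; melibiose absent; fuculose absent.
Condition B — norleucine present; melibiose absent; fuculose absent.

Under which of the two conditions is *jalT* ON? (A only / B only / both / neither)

Condition A:
Norleucine is absent, so MorF is active.
Melibiose is absent, so JovS is active.
Fuculose is absent, so YilU is active.
No repressor is bound and MorF and JovS and YilU are active, so *jalT* is transcribed.
→ *jalT* is ON in A.
Condition B:
Norleucine is present, so MorF is inactive.
Melibiose is absent, so JovS is active.
Fuculose is absent, so YilU is active.
Required activator MorF is absent, so *jalT* is not transcribed.
→ *jalT* is OFF in B.

A only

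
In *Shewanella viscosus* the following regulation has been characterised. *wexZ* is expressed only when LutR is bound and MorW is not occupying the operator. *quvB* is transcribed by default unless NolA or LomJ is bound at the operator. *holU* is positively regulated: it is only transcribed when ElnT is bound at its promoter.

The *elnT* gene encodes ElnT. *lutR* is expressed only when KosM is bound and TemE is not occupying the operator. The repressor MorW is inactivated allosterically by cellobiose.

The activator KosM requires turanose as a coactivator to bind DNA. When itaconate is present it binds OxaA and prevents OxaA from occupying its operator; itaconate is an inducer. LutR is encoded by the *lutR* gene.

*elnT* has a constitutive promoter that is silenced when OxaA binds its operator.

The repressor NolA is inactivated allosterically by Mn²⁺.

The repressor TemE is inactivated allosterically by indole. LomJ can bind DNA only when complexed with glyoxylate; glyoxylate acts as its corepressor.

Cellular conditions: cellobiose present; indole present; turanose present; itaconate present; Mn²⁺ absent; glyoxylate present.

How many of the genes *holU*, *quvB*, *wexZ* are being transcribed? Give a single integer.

2

Itaconate is present, so OxaA is inactive.
With no repressor bound, *elnT* is transcribed.
So ElnT is produced and active.
No repressor is bound and ElnT is active, so *holU* is transcribed.
→ *holU* is ON.
Mn²⁺ is absent, so NolA is active.
Glyoxylate is present, so LomJ is active.
With repressor NolA bound, *quvB* is not transcribed.
→ *quvB* is OFF.
Turanose is present, so KosM is active.
Indole is present, so TemE is inactive.
No repressor is bound and KosM is active, so *lutR* is transcribed.
So LutR is produced and active.
Cellobiose is present, so MorW is inactive.
No repressor is bound and LutR is active, so *wexZ* is transcribed.
→ *wexZ* is ON.
2 of the 3 genes are transcribed.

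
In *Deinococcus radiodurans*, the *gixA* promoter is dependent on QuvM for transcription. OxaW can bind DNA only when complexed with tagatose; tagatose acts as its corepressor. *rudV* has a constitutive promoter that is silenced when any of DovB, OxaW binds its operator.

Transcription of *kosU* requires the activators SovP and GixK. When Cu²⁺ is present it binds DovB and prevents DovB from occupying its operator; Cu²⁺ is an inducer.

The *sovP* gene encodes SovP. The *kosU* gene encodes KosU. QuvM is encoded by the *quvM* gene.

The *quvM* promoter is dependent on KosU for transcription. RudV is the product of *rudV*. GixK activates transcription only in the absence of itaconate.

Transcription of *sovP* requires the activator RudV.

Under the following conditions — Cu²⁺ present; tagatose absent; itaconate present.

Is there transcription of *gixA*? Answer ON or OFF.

Cu²⁺ is present, so DovB is inactive.
Tagatose is absent, so OxaW is inactive.
With no repressor bound, *rudV* is transcribed.
So RudV is produced and active.
No repressor is bound and RudV is active, so *sovP* is transcribed.
So SovP is produced and active.
Itaconate is present, so GixK is inactive.
Required activator GixK is absent, so *kosU* is not transcribed.
So KosU is not produced.
Required activator KosU is absent, so *quvM* is not transcribed.
So QuvM is not produced.
Required activator QuvM is absent, so *gixA* is not transcribed.

OFF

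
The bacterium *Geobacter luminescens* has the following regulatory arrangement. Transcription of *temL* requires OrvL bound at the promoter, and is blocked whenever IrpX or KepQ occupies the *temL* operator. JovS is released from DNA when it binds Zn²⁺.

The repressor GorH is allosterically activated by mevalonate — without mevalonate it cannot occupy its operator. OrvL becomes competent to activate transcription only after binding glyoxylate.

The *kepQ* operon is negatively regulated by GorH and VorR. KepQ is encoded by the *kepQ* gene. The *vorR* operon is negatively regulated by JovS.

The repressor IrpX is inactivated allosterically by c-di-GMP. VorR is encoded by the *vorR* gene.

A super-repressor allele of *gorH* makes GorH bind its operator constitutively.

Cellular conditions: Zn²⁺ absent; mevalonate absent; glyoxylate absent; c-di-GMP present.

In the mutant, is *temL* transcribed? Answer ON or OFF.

c-di-GMP is present, so IrpX is inactive.
GorH is constitutively active in this strain.
Zn²⁺ is absent, so JovS is active.
With repressor JovS bound, *vorR* is not transcribed.
So VorR is not produced.
With repressor GorH bound, *kepQ* is not transcribed.
So KepQ is not produced.
Glyoxylate is absent, so OrvL is inactive.
Required activator OrvL is absent, so *temL* is not transcribed.

OFF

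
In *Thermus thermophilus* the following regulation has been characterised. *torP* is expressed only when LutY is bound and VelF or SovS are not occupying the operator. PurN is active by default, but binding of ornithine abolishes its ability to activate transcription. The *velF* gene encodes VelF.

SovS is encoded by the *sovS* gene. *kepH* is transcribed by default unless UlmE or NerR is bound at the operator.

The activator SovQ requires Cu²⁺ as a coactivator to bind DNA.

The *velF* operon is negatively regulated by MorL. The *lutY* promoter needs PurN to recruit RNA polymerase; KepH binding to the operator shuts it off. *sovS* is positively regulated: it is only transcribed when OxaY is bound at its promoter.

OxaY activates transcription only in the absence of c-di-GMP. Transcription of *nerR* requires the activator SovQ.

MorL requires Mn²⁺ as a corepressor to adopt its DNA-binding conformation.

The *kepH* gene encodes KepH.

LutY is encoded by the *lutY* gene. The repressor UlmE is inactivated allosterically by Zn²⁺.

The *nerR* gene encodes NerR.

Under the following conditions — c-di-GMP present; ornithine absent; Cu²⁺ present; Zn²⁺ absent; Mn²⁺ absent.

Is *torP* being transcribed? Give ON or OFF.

OFF

Zn²⁺ is absent, so UlmE is active.
Cu²⁺ is present, so SovQ is active.
No repressor is bound and SovQ is active, so *nerR* is transcribed.
So NerR is produced and active.
With repressor UlmE bound, *kepH* is not transcribed.
So KepH is not produced.
Ornithine is absent, so PurN is active.
No repressor is bound and PurN is active, so *lutY* is transcribed.
So LutY is produced and active.
Mn²⁺ is absent, so MorL is inactive.
With no repressor bound, *velF* is transcribed.
So VelF is produced and active.
c-di-GMP is present, so OxaY is inactive.
Required activator OxaY is absent, so *sovS* is not transcribed.
So SovS is not produced.
With repressor VelF bound, *torP* is not transcribed.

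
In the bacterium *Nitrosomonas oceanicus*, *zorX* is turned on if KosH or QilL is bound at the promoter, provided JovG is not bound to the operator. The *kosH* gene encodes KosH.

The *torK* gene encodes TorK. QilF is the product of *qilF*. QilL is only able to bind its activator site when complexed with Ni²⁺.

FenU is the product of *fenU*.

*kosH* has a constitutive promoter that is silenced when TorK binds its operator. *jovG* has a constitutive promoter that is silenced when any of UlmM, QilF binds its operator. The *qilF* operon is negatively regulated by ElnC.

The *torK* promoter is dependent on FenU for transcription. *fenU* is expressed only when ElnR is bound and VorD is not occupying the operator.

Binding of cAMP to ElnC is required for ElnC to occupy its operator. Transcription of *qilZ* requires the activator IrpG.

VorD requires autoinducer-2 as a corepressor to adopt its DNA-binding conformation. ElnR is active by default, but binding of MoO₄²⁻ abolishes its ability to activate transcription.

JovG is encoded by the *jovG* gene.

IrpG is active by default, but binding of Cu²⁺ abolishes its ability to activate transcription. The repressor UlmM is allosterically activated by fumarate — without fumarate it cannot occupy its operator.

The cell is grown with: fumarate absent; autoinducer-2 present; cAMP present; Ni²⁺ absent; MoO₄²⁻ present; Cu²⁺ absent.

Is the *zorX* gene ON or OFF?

OFF

MoO₄²⁻ is present, so ElnR is inactive.
Autoinducer-2 is present, so VorD is active.
With repressor VorD bound, *fenU* is not transcribed.
So FenU is not produced.
Required activator FenU is absent, so *torK* is not transcribed.
So TorK is not produced.
With no repressor bound, *kosH* is transcribed.
So KosH is produced and active.
Ni²⁺ is absent, so QilL is inactive.
Fumarate is absent, so UlmM is inactive.
cAMP is present, so ElnC is active.
With repressor ElnC bound, *qilF* is not transcribed.
So QilF is not produced.
With no repressor bound, *jovG* is transcribed.
So JovG is produced and active.
With repressor JovG bound, *zorX* is not transcribed.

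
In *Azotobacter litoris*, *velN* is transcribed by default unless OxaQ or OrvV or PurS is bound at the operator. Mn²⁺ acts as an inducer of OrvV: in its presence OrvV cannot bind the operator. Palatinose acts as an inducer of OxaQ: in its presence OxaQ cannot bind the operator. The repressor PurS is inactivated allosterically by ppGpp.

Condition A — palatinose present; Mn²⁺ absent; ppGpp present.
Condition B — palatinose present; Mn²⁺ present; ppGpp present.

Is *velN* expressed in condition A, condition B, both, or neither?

Condition A:
Palatinose is present, so OxaQ is inactive.
Mn²⁺ is absent, so OrvV is active.
ppGpp is present, so PurS is inactive.
With repressor OrvV bound, *velN* is not transcribed.
→ *velN* is OFF in A.
Condition B:
Palatinose is present, so OxaQ is inactive.
Mn²⁺ is present, so OrvV is inactive.
ppGpp is present, so PurS is inactive.
With no repressor bound, *velN* is transcribed.
→ *velN* is ON in B.

B only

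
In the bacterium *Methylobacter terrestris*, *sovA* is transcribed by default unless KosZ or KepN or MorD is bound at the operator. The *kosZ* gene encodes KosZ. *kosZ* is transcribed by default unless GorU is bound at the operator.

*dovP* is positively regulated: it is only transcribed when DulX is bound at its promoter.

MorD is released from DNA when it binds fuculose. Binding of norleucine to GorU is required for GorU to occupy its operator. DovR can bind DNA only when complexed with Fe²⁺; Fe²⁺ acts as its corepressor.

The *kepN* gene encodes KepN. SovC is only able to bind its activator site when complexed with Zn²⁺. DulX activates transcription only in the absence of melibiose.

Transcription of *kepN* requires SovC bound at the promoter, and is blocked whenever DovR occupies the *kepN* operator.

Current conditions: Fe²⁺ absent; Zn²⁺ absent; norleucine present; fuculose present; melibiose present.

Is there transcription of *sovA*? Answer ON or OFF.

ON

Norleucine is present, so GorU is active.
With repressor GorU bound, *kosZ* is not transcribed.
So KosZ is not produced.
Fe²⁺ is absent, so DovR is inactive.
Zn²⁺ is absent, so SovC is inactive.
Required activator SovC is absent, so *kepN* is not transcribed.
So KepN is not produced.
Fuculose is present, so MorD is inactive.
With no repressor bound, *sovA* is transcribed.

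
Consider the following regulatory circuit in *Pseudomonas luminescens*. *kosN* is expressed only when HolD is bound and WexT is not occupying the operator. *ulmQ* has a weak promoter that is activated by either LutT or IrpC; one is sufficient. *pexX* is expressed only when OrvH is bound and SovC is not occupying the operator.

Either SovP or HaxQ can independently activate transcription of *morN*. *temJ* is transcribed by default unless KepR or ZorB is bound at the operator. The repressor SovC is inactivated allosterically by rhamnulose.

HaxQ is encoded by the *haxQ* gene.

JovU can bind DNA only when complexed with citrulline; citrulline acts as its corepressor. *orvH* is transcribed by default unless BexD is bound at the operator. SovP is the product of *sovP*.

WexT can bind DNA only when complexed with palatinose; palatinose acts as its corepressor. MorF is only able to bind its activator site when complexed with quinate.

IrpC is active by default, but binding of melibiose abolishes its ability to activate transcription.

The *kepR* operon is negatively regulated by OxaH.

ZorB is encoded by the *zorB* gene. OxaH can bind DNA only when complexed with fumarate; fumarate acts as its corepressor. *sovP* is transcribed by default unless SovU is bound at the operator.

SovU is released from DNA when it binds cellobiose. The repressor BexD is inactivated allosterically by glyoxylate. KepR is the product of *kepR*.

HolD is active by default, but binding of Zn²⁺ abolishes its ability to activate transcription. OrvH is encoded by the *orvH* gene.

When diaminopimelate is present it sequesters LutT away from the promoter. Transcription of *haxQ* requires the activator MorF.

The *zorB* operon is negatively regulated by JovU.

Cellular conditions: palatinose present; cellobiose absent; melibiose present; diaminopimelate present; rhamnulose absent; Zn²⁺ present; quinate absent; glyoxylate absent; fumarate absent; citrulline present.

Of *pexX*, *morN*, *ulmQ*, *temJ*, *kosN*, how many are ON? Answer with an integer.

Glyoxylate is absent, so BexD is active.
With repressor BexD bound, *orvH* is not transcribed.
So OrvH is not produced.
Rhamnulose is absent, so SovC is active.
With repressor SovC bound, *pexX* is not transcribed.
→ *pexX* is OFF.
Cellobiose is absent, so SovU is active.
With repressor SovU bound, *sovP* is not transcribed.
So SovP is not produced.
Quinate is absent, so MorF is inactive.
Required activator MorF is absent, so *haxQ* is not transcribed.
So HaxQ is not produced.
No activator is available at the *morN* promoter, so *morN* is not transcribed.
→ *morN* is OFF.
Diaminopimelate is present, so LutT is inactive.
Melibiose is present, so IrpC is inactive.
No activator is available at the *ulmQ* promoter, so *ulmQ* is not transcribed.
→ *ulmQ* is OFF.
Fumarate is absent, so OxaH is inactive.
With no repressor bound, *kepR* is transcribed.
So KepR is produced and active.
Citrulline is present, so JovU is active.
With repressor JovU bound, *zorB* is not transcribed.
So ZorB is not produced.
With repressor KepR bound, *temJ* is not transcribed.
→ *temJ* is OFF.
Palatinose is present, so WexT is active.
Zn²⁺ is present, so HolD is inactive.
With repressor WexT bound, *kosN* is not transcribed.
→ *kosN* is OFF.
0 of the 5 genes are transcribed.

0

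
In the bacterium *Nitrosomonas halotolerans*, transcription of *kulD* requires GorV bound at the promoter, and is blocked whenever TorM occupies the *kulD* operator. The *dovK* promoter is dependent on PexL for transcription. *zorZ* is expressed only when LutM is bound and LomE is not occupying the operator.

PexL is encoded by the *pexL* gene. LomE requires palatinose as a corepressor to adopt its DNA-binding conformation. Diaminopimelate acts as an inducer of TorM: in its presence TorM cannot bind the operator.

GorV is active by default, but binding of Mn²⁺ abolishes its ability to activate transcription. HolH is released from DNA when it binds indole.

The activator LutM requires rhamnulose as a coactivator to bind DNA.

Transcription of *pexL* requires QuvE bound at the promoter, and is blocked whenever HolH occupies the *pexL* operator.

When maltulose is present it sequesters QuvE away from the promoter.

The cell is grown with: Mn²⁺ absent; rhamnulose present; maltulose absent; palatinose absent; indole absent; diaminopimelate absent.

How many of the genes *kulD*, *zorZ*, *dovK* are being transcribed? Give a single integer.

Mn²⁺ is absent, so GorV is active.
Diaminopimelate is absent, so TorM is active.
With repressor TorM bound, *kulD* is not transcribed.
→ *kulD* is OFF.
Palatinose is absent, so LomE is inactive.
Rhamnulose is present, so LutM is active.
No repressor is bound and LutM is active, so *zorZ* is transcribed.
→ *zorZ* is ON.
Indole is absent, so HolH is active.
Maltulose is absent, so QuvE is active.
With repressor HolH bound, *pexL* is not transcribed.
So PexL is not produced.
Required activator PexL is absent, so *dovK* is not transcribed.
→ *dovK* is OFF.
1 of the 3 genes is transcribed.

1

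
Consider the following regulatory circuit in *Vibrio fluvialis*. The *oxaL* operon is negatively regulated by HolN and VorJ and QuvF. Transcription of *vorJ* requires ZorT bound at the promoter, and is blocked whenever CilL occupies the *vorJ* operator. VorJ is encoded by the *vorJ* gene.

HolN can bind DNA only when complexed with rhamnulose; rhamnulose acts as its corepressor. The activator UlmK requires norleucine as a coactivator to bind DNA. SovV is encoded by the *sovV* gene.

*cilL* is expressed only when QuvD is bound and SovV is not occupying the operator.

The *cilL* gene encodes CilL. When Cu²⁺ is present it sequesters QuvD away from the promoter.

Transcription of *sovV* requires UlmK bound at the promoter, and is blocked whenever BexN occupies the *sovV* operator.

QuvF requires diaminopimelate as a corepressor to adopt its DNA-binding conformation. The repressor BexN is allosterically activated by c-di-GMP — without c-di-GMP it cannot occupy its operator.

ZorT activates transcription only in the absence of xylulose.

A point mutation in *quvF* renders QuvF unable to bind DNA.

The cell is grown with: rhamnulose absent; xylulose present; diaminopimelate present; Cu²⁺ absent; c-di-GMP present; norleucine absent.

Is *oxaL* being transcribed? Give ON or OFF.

ON

Rhamnulose is absent, so HolN is inactive.
Xylulose is present, so ZorT is inactive.
Cu²⁺ is absent, so QuvD is active.
Norleucine is absent, so UlmK is inactive.
c-di-GMP is present, so BexN is active.
With repressor BexN bound, *sovV* is not transcribed.
So SovV is not produced.
No repressor is bound and QuvD is active, so *cilL* is transcribed.
So CilL is produced and active.
With repressor CilL bound, *vorJ* is not transcribed.
So VorJ is not produced.
QuvF is non-functional in this strain, so it has no effect.
With no repressor bound, *oxaL* is transcribed.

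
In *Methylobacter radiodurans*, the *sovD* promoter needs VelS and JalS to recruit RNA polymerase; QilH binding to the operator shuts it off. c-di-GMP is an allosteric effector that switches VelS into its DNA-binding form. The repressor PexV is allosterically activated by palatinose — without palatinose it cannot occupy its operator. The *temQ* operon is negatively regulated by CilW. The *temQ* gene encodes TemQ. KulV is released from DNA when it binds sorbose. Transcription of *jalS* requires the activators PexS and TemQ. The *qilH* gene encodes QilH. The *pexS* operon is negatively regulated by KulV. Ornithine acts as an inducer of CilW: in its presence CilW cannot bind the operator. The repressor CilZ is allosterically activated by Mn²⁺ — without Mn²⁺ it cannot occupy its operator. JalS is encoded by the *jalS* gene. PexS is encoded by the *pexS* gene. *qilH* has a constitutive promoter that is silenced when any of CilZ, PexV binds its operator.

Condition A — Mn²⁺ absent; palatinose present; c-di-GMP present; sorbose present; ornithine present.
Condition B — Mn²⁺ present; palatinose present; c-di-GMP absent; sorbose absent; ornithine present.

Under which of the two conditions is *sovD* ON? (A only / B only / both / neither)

A only

Condition A:
Mn²⁺ is absent, so CilZ is inactive.
Palatinose is present, so PexV is active.
With repressor PexV bound, *qilH* is not transcribed.
So QilH is not produced.
c-di-GMP is present, so VelS is active.
Sorbose is present, so KulV is inactive.
With no repressor bound, *pexS* is transcribed.
So PexS is produced and active.
Ornithine is present, so CilW is inactive.
With no repressor bound, *temQ* is transcribed.
So TemQ is produced and active.
No repressor is bound and PexS and TemQ are active, so *jalS* is transcribed.
So JalS is produced and active.
No repressor is bound and VelS and JalS are active, so *sovD* is transcribed.
→ *sovD* is ON in A.
Condition B:
Mn²⁺ is present, so CilZ is active.
Palatinose is present, so PexV is active.
With repressor CilZ bound, *qilH* is not transcribed.
So QilH is not produced.
c-di-GMP is absent, so VelS is inactive.
Sorbose is absent, so KulV is active.
With repressor KulV bound, *pexS* is not transcribed.
So PexS is not produced.
Ornithine is present, so CilW is inactive.
With no repressor bound, *temQ* is transcribed.
So TemQ is produced and active.
Required activator PexS is absent, so *jalS* is not transcribed.
So JalS is not produced.
Required activator VelS is absent, so *sovD* is not transcribed.
→ *sovD* is OFF in B.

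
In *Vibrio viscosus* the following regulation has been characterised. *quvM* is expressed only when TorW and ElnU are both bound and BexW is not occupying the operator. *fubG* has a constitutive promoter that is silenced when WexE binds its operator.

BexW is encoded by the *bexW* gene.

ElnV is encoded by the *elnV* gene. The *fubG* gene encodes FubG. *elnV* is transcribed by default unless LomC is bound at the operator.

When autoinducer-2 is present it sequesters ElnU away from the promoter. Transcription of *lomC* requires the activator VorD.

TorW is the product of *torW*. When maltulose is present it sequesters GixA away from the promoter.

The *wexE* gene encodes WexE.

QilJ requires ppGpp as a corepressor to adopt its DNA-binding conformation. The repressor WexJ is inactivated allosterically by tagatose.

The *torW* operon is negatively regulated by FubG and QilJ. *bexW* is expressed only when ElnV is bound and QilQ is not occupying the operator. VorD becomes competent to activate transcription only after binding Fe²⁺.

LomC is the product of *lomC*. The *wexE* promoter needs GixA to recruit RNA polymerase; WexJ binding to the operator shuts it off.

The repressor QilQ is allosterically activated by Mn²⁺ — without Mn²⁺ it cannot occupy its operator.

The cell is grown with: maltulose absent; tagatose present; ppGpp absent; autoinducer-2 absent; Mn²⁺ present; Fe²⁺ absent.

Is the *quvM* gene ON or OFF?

Fe²⁺ is absent, so VorD is inactive.
Required activator VorD is absent, so *lomC* is not transcribed.
So LomC is not produced.
With no repressor bound, *elnV* is transcribed.
So ElnV is produced and active.
Mn²⁺ is present, so QilQ is active.
With repressor QilQ bound, *bexW* is not transcribed.
So BexW is not produced.
Tagatose is present, so WexJ is inactive.
Maltulose is absent, so GixA is active.
No repressor is bound and GixA is active, so *wexE* is transcribed.
So WexE is produced and active.
With repressor WexE bound, *fubG* is not transcribed.
So FubG is not produced.
ppGpp is absent, so QilJ is inactive.
With no repressor bound, *torW* is transcribed.
So TorW is produced and active.
Autoinducer-2 is absent, so ElnU is active.
No repressor is bound and TorW and ElnU are active, so *quvM* is transcribed.

ON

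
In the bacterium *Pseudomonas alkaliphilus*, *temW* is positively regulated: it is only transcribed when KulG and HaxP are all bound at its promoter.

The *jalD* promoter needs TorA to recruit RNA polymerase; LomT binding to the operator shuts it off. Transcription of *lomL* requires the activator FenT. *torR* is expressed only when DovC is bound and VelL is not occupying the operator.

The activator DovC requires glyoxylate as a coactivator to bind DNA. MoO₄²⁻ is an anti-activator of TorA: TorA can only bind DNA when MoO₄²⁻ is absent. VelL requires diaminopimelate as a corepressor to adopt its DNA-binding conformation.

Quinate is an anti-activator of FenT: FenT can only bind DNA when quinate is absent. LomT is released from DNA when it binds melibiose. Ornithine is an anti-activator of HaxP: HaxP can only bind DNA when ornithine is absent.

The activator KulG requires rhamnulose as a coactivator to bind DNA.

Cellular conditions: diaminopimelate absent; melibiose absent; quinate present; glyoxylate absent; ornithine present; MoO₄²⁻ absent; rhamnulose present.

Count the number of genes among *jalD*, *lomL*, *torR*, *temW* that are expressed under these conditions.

0

Melibiose is absent, so LomT is active.
MoO₄²⁻ is absent, so TorA is active.
With repressor LomT bound, *jalD* is not transcribed.
→ *jalD* is OFF.
Quinate is present, so FenT is inactive.
Required activator FenT is absent, so *lomL* is not transcribed.
→ *lomL* is OFF.
Diaminopimelate is absent, so VelL is inactive.
Glyoxylate is absent, so DovC is inactive.
Required activator DovC is absent, so *torR* is not transcribed.
→ *torR* is OFF.
Rhamnulose is present, so KulG is active.
Ornithine is present, so HaxP is inactive.
Required activator HaxP is absent, so *temW* is not transcribed.
→ *temW* is OFF.
0 of the 4 genes are transcribed.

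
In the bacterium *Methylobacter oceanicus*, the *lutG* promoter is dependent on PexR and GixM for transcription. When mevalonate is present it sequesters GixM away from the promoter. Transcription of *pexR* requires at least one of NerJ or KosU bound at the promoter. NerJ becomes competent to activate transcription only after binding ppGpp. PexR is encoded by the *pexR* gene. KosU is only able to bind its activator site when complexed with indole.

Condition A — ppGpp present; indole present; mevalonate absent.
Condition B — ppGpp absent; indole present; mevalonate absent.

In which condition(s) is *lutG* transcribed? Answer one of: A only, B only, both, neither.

Condition A:
ppGpp is present, so NerJ is active.
Indole is present, so KosU is active.
Activator NerJ is present, so *pexR* is transcribed.
So PexR is produced and active.
Mevalonate is absent, so GixM is active.
No repressor is bound and PexR and GixM are active, so *lutG* is transcribed.
→ *lutG* is ON in A.
Condition B:
ppGpp is absent, so NerJ is inactive.
Indole is present, so KosU is active.
Activator KosU is present, so *pexR* is transcribed.
So PexR is produced and active.
Mevalonate is absent, so GixM is active.
No repressor is bound and PexR and GixM are active, so *lutG* is transcribed.
→ *lutG* is ON in B.

both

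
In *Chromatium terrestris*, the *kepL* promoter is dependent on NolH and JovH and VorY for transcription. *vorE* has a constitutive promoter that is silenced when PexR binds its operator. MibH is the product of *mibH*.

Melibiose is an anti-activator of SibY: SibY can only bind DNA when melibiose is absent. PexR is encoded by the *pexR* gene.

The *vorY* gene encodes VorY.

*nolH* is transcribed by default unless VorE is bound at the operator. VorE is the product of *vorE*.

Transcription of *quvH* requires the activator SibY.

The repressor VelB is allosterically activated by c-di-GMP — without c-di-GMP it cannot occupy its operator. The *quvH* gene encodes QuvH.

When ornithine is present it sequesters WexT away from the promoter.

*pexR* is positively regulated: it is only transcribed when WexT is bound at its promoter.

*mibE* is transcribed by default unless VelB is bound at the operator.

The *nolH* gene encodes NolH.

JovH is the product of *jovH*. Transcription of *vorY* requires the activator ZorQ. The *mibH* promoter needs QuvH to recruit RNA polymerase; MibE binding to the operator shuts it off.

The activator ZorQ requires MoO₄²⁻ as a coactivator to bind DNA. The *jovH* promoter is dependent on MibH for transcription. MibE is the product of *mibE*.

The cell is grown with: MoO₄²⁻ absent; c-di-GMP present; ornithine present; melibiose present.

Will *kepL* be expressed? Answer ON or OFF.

OFF

Ornithine is present, so WexT is inactive.
Required activator WexT is absent, so *pexR* is not transcribed.
So PexR is not produced.
With no repressor bound, *vorE* is transcribed.
So VorE is produced and active.
With repressor VorE bound, *nolH* is not transcribed.
So NolH is not produced.
Melibiose is present, so SibY is inactive.
Required activator SibY is absent, so *quvH* is not transcribed.
So QuvH is not produced.
c-di-GMP is present, so VelB is active.
With repressor VelB bound, *mibE* is not transcribed.
So MibE is not produced.
Required activator QuvH is absent, so *mibH* is not transcribed.
So MibH is not produced.
Required activator MibH is absent, so *jovH* is not transcribed.
So JovH is not produced.
MoO₄²⁻ is absent, so ZorQ is inactive.
Required activator ZorQ is absent, so *vorY* is not transcribed.
So VorY is not produced.
Required activator NolH is absent, so *kepL* is not transcribed.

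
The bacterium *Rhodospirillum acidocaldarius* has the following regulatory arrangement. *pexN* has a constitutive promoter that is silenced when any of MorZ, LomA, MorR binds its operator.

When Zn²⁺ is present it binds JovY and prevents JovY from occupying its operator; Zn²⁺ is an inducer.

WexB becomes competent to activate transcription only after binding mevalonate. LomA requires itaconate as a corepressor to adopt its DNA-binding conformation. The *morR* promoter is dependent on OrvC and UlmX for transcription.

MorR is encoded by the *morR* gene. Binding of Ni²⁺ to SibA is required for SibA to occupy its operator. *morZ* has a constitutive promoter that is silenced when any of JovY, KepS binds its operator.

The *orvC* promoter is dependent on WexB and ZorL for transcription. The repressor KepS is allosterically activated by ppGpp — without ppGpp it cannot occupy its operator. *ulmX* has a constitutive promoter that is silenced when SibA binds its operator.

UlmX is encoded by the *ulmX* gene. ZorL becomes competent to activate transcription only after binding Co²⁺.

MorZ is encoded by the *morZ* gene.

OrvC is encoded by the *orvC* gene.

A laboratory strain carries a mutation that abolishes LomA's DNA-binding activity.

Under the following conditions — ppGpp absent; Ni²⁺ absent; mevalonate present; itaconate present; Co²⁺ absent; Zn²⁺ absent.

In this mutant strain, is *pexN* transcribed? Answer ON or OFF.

ON

Zn²⁺ is absent, so JovY is active.
ppGpp is absent, so KepS is inactive.
With repressor JovY bound, *morZ* is not transcribed.
So MorZ is not produced.
LomA is non-functional in this strain, so it has no effect.
Mevalonate is present, so WexB is active.
Co²⁺ is absent, so ZorL is inactive.
Required activator ZorL is absent, so *orvC* is not transcribed.
So OrvC is not produced.
Ni²⁺ is absent, so SibA is inactive.
With no repressor bound, *ulmX* is transcribed.
So UlmX is produced and active.
Required activator OrvC is absent, so *morR* is not transcribed.
So MorR is not produced.
With no repressor bound, *pexN* is transcribed.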